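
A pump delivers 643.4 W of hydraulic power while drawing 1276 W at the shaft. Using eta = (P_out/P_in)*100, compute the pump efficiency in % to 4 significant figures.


eta = (643.4 / 1276) * 100 = 50.42 %
Therefore the pump efficiency = 50.42 %.


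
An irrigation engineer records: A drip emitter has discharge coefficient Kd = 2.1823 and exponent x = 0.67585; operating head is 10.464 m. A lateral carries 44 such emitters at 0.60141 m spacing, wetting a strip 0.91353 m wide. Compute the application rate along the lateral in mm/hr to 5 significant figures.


Approach: apply the emitter equation with a lateral mass balance, q = Kd*h^x; Q = n*q; rate = Q/(n*spacing*width).
Step 1 — single emitter flow (q = Kd*h^x):
  q = 2.1823 * 10.464^0.67585 = 10.66786 L/hr
Step 2 — total lateral flow: Q = 44 * 10.66786 = 469.3857 L/hr
Step 3 — wetted area: A = 44 * 0.60141 * 0.91353 = 24.17387 m^2
Step 4 — application rate: Q/A = 469.3857/24.17387 = 19.417 mm/hr
Therefore the application rate along the lateral = 19.417 mm/hr.


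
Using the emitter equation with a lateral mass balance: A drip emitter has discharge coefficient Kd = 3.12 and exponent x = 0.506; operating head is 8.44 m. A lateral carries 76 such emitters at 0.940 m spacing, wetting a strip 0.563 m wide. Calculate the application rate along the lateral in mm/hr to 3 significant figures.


Approach: apply the emitter equation with a lateral mass balance, q = Kd*h^x; Q = n*q; rate = Q/(n*spacing*width).
Step 1 — single emitter flow (q = Kd*h^x):
  q = 3.12 * 8.44^0.506 = 9.1809 L/hr
Step 2 — total lateral flow: Q = 76 * 9.1809 = 697.75 L/hr
Step 3 — wetted area: A = 76 * 0.940 * 0.563 = 40.221 m^2
Step 4 — application rate: Q/A = 697.75/40.221 = 17.3 mm/hr
Therefore the application rate along the lateral = 17.3 mm/hr.


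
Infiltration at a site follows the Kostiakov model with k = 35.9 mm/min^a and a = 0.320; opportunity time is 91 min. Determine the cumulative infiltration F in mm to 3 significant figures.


Approach: apply the Kostiakov infiltration equation, F = k*t^a.
F = 35.9 * 91^0.320 = 152 mm
Therefore the cumulative infiltration F = 152 mm.


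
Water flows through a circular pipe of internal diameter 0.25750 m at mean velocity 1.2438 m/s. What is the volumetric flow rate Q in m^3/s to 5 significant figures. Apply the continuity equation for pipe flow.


Approach: apply the continuity equation for pipe flow, Q = A * v with A = pi*(D/2)^2.
A = pi*(0.25750/2)^2 = 0.05207681 m^2
Q = 0.05207681 * 1.2438 = 0.064773 m^3/s
Therefore the volumetric flow rate Q = 0.064773 m^3/s.


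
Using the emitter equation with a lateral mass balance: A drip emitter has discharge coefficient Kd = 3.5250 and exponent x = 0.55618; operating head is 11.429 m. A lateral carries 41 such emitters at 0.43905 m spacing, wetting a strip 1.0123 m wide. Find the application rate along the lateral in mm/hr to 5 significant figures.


Approach: apply the emitter equation with a lateral mass balance, q = Kd*h^x; Q = n*q; rate = Q/(n*spacing*width).
Step 1 — single emitter flow (q = Kd*h^x):
  q = 3.5250 * 11.429^0.55618 = 13.66476 L/hr
Step 2 — total lateral flow: Q = 41 * 13.66476 = 560.2553 L/hr
Step 3 — wetted area: A = 41 * 0.43905 * 1.0123 = 18.22246 m^2
Step 4 — application rate: Q/A = 560.2553/18.22246 = 30.745 mm/hr
Therefore the application rate along the lateral = 30.745 mm/hr.


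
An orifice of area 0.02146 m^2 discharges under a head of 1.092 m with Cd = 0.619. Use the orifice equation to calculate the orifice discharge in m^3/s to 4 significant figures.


Approach: apply the orifice equation, Q = Cd*A*sqrt(2*g*h).
Q = 0.619 * 0.02146 * sqrt(2*9.81*1.092) = 0.06149 m^3/s
Therefore the orifice discharge = 0.06149 m^3/s.


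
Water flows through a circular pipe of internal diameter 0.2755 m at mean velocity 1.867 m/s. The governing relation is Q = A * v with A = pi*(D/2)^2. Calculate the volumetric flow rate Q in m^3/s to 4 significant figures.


A = pi*(0.2755/2)^2 = 0.0596119 m^2
Q = 0.0596119 * 1.867 = 0.1113 m^3/s
Therefore the volumetric flow rate Q = 0.1113 m^3/s.


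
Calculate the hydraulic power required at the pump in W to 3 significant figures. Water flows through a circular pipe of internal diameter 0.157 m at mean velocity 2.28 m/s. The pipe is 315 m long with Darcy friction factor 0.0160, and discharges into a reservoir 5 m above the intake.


Approach: apply continuity + Darcy-Weisbach + hydraulic power, Q = A*v; hf = f*(L/D)*(v^2/(2g)); H = static + hf; P = rho*g*Q*H.
Step 1 — flow rate (continuity, Q = A*v):
  A = pi*(0.157/2)^2 = 0.019359 m^2
  Q = 0.019359 * 2.28 = 0.044139 m^3/s
Step 2 — friction head loss (Darcy-Weisbach):
  hf = 0.0160 * (315/0.157) * (2.28^2 / (2*9.81))
  hf = 8.5055 m
Step 3 — total head: H = 5 + 8.5055 = 13.506 m
Step 4 — hydraulic power (P = rho*g*Q*H):
  P = 1000 * 9.81 * 0.044139 * 13.506 = 5850 W
Therefore the hydraulic power required at the pump = 5850 W.


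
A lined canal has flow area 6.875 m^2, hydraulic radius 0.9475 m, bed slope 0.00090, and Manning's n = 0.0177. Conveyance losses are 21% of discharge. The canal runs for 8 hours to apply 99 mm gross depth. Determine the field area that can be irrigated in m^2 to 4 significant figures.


Approach: apply Manning's equation with a conveyance and depth budget, Q = (1/n)*A*R^(2/3)*S^(1/2); Q_field = Q*(1-loss); Area = Q_field*t/(d/1000).
Step 1 — canal discharge (Manning's equation):
  Q = (1/0.0177) * 6.875 * 0.9475^(2/3) * 0.00090^(1/2) = 11.2410 m^3/s
Step 2 — delivered flow: Q_field = 11.2410*(1 - 21/100) = 8.88043 m^3/s
Step 3 — volume delivered: V = 8.88043 * 8*3600 = 255756 m^3
Step 4 — area served: A = V / (depth/1000) = 255756 / 0.099 = 2583000 m^2
Therefore the field area that can be irrigated = 2583000 m^2.


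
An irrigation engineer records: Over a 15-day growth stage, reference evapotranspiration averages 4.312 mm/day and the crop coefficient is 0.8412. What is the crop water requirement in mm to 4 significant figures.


Approach: apply the crop water requirement relation, CWR = ET0 * Kc * days.
CWR = 4.312 * 0.8412 * 15 = 54.41 mm
Therefore the crop water requirement = 54.41 mm.


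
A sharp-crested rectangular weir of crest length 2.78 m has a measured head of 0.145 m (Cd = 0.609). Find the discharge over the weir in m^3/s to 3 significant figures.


Approach: apply the rectangular weir equation, Q = (2/3)*Cd*L*sqrt(2g)*H^1.5.
Q = (2/3)*0.609*2.78*sqrt(2*9.81)*0.145^1.5 = 0.276 m^3/s
Therefore the discharge over the weir = 0.276 m^3/s.


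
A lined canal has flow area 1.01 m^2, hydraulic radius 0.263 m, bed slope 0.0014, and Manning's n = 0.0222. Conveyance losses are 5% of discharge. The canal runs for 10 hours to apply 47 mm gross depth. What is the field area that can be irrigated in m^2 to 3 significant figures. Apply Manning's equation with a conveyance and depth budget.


Approach: apply Manning's equation with a conveyance and depth budget, Q = (1/n)*A*R^(2/3)*S^(1/2); Q_field = Q*(1-loss); Area = Q_field*t/(d/1000).
Step 1 — canal discharge (Manning's equation):
  Q = (1/0.0222) * 1.01 * 0.263^(2/3) * 0.0014^(1/2) = 0.69877 m^3/s
Step 2 — delivered flow: Q_field = 0.69877*(1 - 5/100) = 0.66383 m^3/s
Step 3 — volume delivered: V = 0.66383 * 10*3600 = 23898 m^3
Step 4 — area served: A = V / (depth/1000) = 23898 / 0.047 = 508000 m^2
Therefore the field area that can be irrigated = 508000 m^2.


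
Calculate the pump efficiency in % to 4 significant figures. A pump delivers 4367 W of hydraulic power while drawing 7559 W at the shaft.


Approach: apply the efficiency ratio, eta = (P_out/P_in)*100.
eta = (4367 / 7559) * 100 = 57.77 %
Therefore the pump efficiency = 57.77 %.


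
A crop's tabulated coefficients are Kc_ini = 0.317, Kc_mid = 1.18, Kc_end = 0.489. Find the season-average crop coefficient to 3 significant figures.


Approach: apply a simple seasonal average, Kc_avg = (Kc_ini + Kc_mid + Kc_end)/3.
Kc_avg = (0.317 + 1.18 + 0.489)/3 = 0.662
Therefore the season-average crop coefficient = 0.662.


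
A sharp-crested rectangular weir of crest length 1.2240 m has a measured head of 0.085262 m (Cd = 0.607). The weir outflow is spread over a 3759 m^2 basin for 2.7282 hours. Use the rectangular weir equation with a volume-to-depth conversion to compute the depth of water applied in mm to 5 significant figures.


Approach: apply the rectangular weir equation with a volume-to-depth conversion, Q = (2/3)*Cd*L*sqrt(2g)*H^1.5; d = Q*t/A * 1000.
Step 1 — weir discharge:
  Q = (2/3)*0.607*1.2240*sqrt(2*9.81)*0.085262^1.5 = 0.05462125 m^3/s
Step 2 — volume: V = 0.05462125 * 2.7282*3600 = 536.4637 m^3
Step 3 — depth: d = V/A * 1000 = 536.4637/3759 * 1000 = 142.71 mm
Therefore the depth of water applied = 142.71 mm.


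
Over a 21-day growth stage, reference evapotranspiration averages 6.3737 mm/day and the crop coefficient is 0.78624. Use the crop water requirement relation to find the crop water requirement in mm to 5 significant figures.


Approach: apply the crop water requirement relation, CWR = ET0 * Kc * days.
CWR = 6.3737 * 0.78624 * 21 = 105.24 mm
Therefore the crop water requirement = 105.24 mm.


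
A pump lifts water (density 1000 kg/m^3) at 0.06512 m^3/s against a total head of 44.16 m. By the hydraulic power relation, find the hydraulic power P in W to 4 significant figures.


Approach: apply the hydraulic power relation, P = rho*g*Q*H.
P = 1000 * 9.81 * 0.06512 * 44.16 = 28210 W
Therefore the hydraulic power P = 28210 W.


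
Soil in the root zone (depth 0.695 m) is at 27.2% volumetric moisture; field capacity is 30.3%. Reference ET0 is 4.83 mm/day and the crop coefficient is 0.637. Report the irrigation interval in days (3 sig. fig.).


Approach: apply soil-water budget scheduling, SMD = (FC-theta)/100*depth*1000; ETc = ET0*Kc; interval = SMD/ETc.
Step 1 — soil moisture deficit:
  SMD = (30.3 - 27.2)/100 * 0.695 * 1000 = 21.545 mm
Step 2 — daily crop ET (ETc = ET0*Kc):
  ETc = 4.83 * 0.637 = 3.0767 mm/day
Step 3 — irrigation interval (SMD/ETc):
  interval = 21.545 / 3.0767 = 7.00 days
Therefore the irrigation interval = 7.00 days.


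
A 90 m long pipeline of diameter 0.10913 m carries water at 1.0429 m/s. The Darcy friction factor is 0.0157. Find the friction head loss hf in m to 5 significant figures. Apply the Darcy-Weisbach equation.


Approach: apply the Darcy-Weisbach equation, hf = f*(L/D)*(v^2/(2g)).
hf = 0.0157 * (90/0.10913) * (1.0429^2 / (2*9.81))
hf = 0.71777 m
Therefore the friction head loss hf = 0.71777 m.


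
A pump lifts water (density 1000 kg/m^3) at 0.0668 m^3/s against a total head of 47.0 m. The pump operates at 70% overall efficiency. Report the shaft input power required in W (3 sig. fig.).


Approach: apply hydraulic power then efficiency conversion, P = rho*g*Q*H; P_in = P/eta.
Step 1 — hydraulic power (P = rho*g*Q*H):
  P = 1000 * 9.81 * 0.0668 * 47.0 = 30799 W
Step 2 — input power: P_in = P/eta = 30799 / 0.7 = 44000 W
Therefore the shaft input power required = 44000 W.


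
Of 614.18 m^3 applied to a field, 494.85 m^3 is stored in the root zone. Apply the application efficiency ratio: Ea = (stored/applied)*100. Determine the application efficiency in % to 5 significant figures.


Ea = (494.85/614.18)*100 = 80.571 %
Therefore the application efficiency = 80.571 %.


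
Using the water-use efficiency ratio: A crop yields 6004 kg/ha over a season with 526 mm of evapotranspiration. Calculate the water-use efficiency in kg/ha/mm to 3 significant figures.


Approach: apply the water-use efficiency ratio, WUE = yield/ET.
WUE = 6004 / 526 = 11.4 kg/ha/mm
Therefore the water-use efficiency = 11.4 kg/ha/mm.


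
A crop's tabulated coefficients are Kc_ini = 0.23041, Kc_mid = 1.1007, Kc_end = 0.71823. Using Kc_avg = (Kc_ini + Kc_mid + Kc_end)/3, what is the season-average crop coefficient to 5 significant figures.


Kc_avg = (0.23041 + 1.1007 + 0.71823)/3 = 0.68311
Therefore the season-average crop coefficient = 0.68311.


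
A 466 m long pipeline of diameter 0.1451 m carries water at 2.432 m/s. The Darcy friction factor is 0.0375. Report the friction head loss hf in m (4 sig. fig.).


Approach: apply the Darcy-Weisbach equation, hf = f*(L/D)*(v^2/(2g)).
hf = 0.0375 * (466/0.1451) * (2.432^2 / (2*9.81))
hf = 36.31 m
Therefore the friction head loss hf = 36.31 m.


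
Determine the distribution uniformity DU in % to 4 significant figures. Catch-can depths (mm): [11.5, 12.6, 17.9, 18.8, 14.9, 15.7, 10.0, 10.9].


Approach: apply the low-quarter distribution uniformity, DU = (mean of lowest quarter of readings / overall mean)*100.
sorted lowest 2 of 8: [10.0, 10.9] -> mean = 10.4500 mm
overall mean = 14.0375 mm
DU = (10.4500/14.0375)*100 = 74.44 %
Therefore the distribution uniformity DU = 74.44 %.


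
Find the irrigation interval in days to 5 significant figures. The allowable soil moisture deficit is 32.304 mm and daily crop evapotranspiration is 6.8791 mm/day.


Approach: apply the irrigation interval relation, interval = SMD / ETc.
interval = 32.304 / 6.8791 = 4.6960 days
Therefore the irrigation interval = 4.6960 days.


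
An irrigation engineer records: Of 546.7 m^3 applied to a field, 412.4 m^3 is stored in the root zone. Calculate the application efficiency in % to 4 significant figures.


Approach: apply the application efficiency ratio, Ea = (stored/applied)*100.
Ea = (412.4/546.7)*100 = 75.43 %
Therefore the application efficiency = 75.43 %.


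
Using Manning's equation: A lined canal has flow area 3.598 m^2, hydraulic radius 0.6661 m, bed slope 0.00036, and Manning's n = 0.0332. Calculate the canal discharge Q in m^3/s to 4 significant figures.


Approach: apply Manning's equation, Q = (1/n)*A*R^(2/3)*S^(1/2).
Q = (1/0.0332) * 3.598 * 0.6661^(2/3) * 0.00036^(1/2) = 1.568 m^3/s
Therefore the canal discharge Q = 1.568 m^3/s.


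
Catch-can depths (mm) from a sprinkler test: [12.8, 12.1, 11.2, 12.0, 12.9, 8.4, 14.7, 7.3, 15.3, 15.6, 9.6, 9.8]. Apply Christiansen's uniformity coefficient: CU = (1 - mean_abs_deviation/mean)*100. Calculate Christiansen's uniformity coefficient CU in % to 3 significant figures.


mean = 11.808 mm
mean |d_i - mean| = 2.1236 mm
CU = (1 - 2.1236/11.808)*100 = 82.0 %
Therefore Christiansen's uniformity coefficient CU = 82.0 %.


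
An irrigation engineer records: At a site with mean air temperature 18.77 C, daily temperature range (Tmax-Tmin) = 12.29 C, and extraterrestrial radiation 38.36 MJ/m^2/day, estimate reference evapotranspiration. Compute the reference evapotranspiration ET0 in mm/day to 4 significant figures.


Approach: apply the Hargreaves-Samani method, ET0 = 0.0023*(Tmean+17.8)*sqrt(Tmax-Tmin)*0.408*Ra.
ET0 = 0.0023*(18.77+17.8)*sqrt(12.29)*0.408*38.36 = 4.615 mm/day
Therefore the reference evapotranspiration ET0 = 4.615 mm/day.


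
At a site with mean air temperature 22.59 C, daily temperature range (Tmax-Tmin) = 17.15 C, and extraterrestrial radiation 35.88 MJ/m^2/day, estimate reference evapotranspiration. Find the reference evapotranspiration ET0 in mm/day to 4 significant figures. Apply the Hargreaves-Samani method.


Approach: apply the Hargreaves-Samani method, ET0 = 0.0023*(Tmean+17.8)*sqrt(Tmax-Tmin)*0.408*Ra.
ET0 = 0.0023*(22.59+17.8)*sqrt(17.15)*0.408*35.88 = 5.632 mm/day
Therefore the reference evapotranspiration ET0 = 5.632 mm/day.


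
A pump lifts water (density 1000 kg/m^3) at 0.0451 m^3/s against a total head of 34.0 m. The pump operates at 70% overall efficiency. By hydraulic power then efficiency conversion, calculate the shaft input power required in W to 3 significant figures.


Approach: apply hydraulic power then efficiency conversion, P = rho*g*Q*H; P_in = P/eta.
Step 1 — hydraulic power (P = rho*g*Q*H):
  P = 1000 * 9.81 * 0.0451 * 34.0 = 15043 W
Step 2 — input power: P_in = P/eta = 15043 / 0.7 = 21500 W
Therefore the shaft input power required = 21500 W.


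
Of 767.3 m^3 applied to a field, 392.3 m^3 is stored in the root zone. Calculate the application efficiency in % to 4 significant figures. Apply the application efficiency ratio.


Approach: apply the application efficiency ratio, Ea = (stored/applied)*100.
Ea = (392.3/767.3)*100 = 51.13 %
Therefore the application efficiency = 51.13 %.


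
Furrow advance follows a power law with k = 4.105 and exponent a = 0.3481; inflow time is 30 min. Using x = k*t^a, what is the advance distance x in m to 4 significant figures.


x = 4.105 * 30^0.3481 = 13.41 m
Therefore the advance distance x = 13.41 m.


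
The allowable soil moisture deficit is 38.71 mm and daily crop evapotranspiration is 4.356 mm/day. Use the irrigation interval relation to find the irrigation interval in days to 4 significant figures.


Approach: apply the irrigation interval relation, interval = SMD / ETc.
interval = 38.71 / 4.356 = 8.887 days
Therefore the irrigation interval = 8.887 days.


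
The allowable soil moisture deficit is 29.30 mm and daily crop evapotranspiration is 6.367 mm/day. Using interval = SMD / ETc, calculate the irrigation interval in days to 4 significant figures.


interval = 29.30 / 6.367 = 4.602 days
Therefore the irrigation interval = 4.602 days.


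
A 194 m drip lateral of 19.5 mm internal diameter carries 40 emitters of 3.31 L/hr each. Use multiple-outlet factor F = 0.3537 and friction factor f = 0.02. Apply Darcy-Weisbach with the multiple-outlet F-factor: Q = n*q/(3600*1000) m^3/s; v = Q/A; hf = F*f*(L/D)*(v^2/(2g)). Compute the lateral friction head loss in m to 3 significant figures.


Q = 40*3.31/(3600*1000) = 3.6778e-05 m^3/s
A = pi*(19.5e-3/2)^2 = 2.9865e-04 m^2, so v = Q/A = 0.12315 m/s
hf = 0.3537*0.02*(194/0.0195)*(0.12315^2/(2*9.81)) = 0.0544 m
Therefore the lateral friction head loss = 0.0544 m.


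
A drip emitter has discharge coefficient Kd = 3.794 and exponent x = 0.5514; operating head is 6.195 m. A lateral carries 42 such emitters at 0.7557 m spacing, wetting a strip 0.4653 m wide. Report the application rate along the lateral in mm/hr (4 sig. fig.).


Approach: apply the emitter equation with a lateral mass balance, q = Kd*h^x; Q = n*q; rate = Q/(n*spacing*width).
Step 1 — single emitter flow (q = Kd*h^x):
  q = 3.794 * 6.195^0.5514 = 10.3712 L/hr
Step 2 — total lateral flow: Q = 42 * 10.3712 = 435.590 L/hr
Step 3 — wetted area: A = 42 * 0.7557 * 0.4653 = 14.7683 m^2
Step 4 — application rate: Q/A = 435.590/14.7683 = 29.49 mm/hr
Therefore the application rate along the lateral = 29.49 mm/hr.


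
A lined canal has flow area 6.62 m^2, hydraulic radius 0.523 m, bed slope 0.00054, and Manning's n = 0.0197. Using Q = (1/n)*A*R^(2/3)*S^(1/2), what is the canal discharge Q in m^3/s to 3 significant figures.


Q = (1/0.0197) * 6.62 * 0.523^(2/3) * 0.00054^(1/2) = 5.07 m^3/s
Therefore the canal discharge Q = 5.07 m^3/s.


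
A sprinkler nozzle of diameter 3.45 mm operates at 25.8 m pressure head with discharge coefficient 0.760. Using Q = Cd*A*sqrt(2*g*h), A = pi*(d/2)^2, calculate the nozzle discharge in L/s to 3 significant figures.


A = pi*(3.45e-3/2)^2 = 9.3482e-06 m^2
Q = 0.760 * 9.3482e-06 * sqrt(2*9.81*25.8) * 1000 = 0.160 L/s
Therefore the nozzle discharge = 0.160 L/s.


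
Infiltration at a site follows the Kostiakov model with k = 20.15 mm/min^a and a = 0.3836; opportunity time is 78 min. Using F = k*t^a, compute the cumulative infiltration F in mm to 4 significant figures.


F = 20.15 * 78^0.3836 = 107.2 mm
Therefore the cumulative infiltration F = 107.2 mm.


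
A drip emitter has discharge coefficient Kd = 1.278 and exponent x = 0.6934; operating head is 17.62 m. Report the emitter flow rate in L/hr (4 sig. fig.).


Approach: apply the emitter characteristic equation, q = Kd * h^x.
q = 1.278 * 17.62^0.6934 = 9.344 L/hr
Therefore the emitter flow rate = 9.344 L/hr.


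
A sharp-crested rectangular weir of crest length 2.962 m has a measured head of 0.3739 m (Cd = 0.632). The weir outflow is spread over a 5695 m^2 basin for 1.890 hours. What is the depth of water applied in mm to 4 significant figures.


Approach: apply the rectangular weir equation with a volume-to-depth conversion, Q = (2/3)*Cd*L*sqrt(2g)*H^1.5; d = Q*t/A * 1000.
Step 1 — weir discharge:
  Q = (2/3)*0.632*2.962*sqrt(2*9.81)*0.3739^1.5 = 1.26384 m^3/s
Step 2 — volume: V = 1.26384 * 1.890*3600 = 8599.20 m^3
Step 3 — depth: d = V/A * 1000 = 8599.20/5695 * 1000 = 1510 mm
Therefore the depth of water applied = 1510 mm.


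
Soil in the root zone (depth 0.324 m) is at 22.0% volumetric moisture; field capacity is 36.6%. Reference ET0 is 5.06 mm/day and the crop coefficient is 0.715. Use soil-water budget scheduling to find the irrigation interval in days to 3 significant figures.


Approach: apply soil-water budget scheduling, SMD = (FC-theta)/100*depth*1000; ETc = ET0*Kc; interval = SMD/ETc.
Step 1 — soil moisture deficit:
  SMD = (36.6 - 22.0)/100 * 0.324 * 1000 = 47.304 mm
Step 2 — daily crop ET (ETc = ET0*Kc):
  ETc = 5.06 * 0.715 = 3.6179 mm/day
Step 3 — irrigation interval (SMD/ETc):
  interval = 47.304 / 3.6179 = 13.1 days
Therefore the irrigation interval = 13.1 days.


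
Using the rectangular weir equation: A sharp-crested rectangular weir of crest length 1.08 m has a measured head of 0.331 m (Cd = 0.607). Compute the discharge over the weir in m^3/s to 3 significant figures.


Approach: apply the rectangular weir equation, Q = (2/3)*Cd*L*sqrt(2g)*H^1.5.
Q = (2/3)*0.607*1.08*sqrt(2*9.81)*0.331^1.5 = 0.369 m^3/s
Therefore the discharge over the weir = 0.369 m^3/s.


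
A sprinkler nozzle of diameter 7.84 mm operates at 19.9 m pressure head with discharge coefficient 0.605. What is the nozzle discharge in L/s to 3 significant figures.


Approach: apply the orifice equation, Q = Cd*A*sqrt(2*g*h), A = pi*(d/2)^2.
A = pi*(7.84e-3/2)^2 = 4.8275e-05 m^2
Q = 0.605 * 4.8275e-05 * sqrt(2*9.81*19.9) * 1000 = 0.577 L/s
Therefore the nozzle discharge = 0.577 L/s.


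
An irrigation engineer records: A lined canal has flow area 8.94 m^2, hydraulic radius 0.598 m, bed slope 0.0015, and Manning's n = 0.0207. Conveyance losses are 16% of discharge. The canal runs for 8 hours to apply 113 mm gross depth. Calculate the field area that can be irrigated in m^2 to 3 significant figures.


Approach: apply Manning's equation with a conveyance and depth budget, Q = (1/n)*A*R^(2/3)*S^(1/2); Q_field = Q*(1-loss); Area = Q_field*t/(d/1000).
Step 1 — canal discharge (Manning's equation):
  Q = (1/0.0207) * 8.94 * 0.598^(2/3) * 0.0015^(1/2) = 11.873 m^3/s
Step 2 — delivered flow: Q_field = 11.873*(1 - 16/100) = 9.9730 m^3/s
Step 3 — volume delivered: V = 9.9730 * 8*3600 = 287220 m^3
Step 4 — area served: A = V / (depth/1000) = 287220 / 0.113 = 2540000 m^2
Therefore the field area that can be irrigated = 2540000 m^2.


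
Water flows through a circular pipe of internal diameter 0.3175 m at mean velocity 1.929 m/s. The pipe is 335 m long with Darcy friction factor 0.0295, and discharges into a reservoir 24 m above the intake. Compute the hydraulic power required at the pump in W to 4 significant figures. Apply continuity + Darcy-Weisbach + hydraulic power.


Approach: apply continuity + Darcy-Weisbach + hydraulic power, Q = A*v; hf = f*(L/D)*(v^2/(2g)); H = static + hf; P = rho*g*Q*H.
Step 1 — flow rate (continuity, Q = A*v):
  A = pi*(0.3175/2)^2 = 0.0791730 m^2
  Q = 0.0791730 * 1.929 = 0.152725 m^3/s
Step 2 — friction head loss (Darcy-Weisbach):
  hf = 0.0295 * (335/0.3175) * (1.929^2 / (2*9.81))
  hf = 5.90321 m
Step 3 — total head: H = 24 + 5.90321 = 29.9032 m
Step 4 — hydraulic power (P = rho*g*Q*H):
  P = 1000 * 9.81 * 0.152725 * 29.9032 = 44800 W
Therefore the hydraulic power required at the pump = 44800 W.


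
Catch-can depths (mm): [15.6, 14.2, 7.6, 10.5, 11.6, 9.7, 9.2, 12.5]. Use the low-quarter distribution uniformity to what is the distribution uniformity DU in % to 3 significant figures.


Approach: apply the low-quarter distribution uniformity, DU = (mean of lowest quarter of readings / overall mean)*100.
sorted lowest 2 of 8: [7.6, 9.2] -> mean = 8.4000 mm
overall mean = 11.362 mm
DU = (8.4000/11.362)*100 = 73.9 %
Therefore the distribution uniformity DU = 73.9 %.


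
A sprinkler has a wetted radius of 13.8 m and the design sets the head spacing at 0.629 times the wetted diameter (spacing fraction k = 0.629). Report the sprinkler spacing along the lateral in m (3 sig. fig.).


Approach: apply the sprinkler spacing rule (spacing as a fraction of wetted diameter), S = k*(2*R).
S = 0.629 * (2 * 13.8) = 17.4 m
Therefore the sprinkler spacing along the lateral = 17.4 m.


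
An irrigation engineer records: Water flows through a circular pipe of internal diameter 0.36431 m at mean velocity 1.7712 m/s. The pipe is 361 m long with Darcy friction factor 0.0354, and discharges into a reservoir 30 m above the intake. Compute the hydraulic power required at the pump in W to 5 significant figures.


Approach: apply continuity + Darcy-Weisbach + hydraulic power, Q = A*v; hf = f*(L/D)*(v^2/(2g)); H = static + hf; P = rho*g*Q*H.
Step 1 — flow rate (continuity, Q = A*v):
  A = pi*(0.36431/2)^2 = 0.1042394 m^2
  Q = 0.1042394 * 1.7712 = 0.1846289 m^3/s
Step 2 — friction head loss (Darcy-Weisbach):
  hf = 0.0354 * (361/0.36431) * (1.7712^2 / (2*9.81))
  hf = 5.608873 m
Step 3 — total head: H = 30 + 5.608873 = 35.60887 m
Step 4 — hydraulic power (P = rho*g*Q*H):
  P = 1000 * 9.81 * 0.1846289 * 35.60887 = 64495 W
Therefore the hydraulic power required at the pump = 64495 W.


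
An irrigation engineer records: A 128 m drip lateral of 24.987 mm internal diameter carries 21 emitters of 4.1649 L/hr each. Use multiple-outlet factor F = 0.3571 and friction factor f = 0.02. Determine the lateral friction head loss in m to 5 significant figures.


Approach: apply Darcy-Weisbach with the multiple-outlet F-factor, Q = n*q/(3600*1000) m^3/s; v = Q/A; hf = F*f*(L/D)*(v^2/(2g)).
Q = 21*4.1649/(3600*1000) = 2.429525e-05 m^3/s
A = pi*(24.987e-3/2)^2 = 4.903635e-04 m^2, so v = Q/A = 0.04954539 m/s
hf = 0.3571*0.02*(128/0.024987)*(0.04954539^2/(2*9.81)) = 0.0045774 m
Therefore the lateral friction head loss = 0.0045774 m.


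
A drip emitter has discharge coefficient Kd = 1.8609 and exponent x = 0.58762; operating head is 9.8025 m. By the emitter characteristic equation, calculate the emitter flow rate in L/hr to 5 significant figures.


Approach: apply the emitter characteristic equation, q = Kd * h^x.
q = 1.8609 * 9.8025^0.58762 = 7.1163 L/hr
Therefore the emitter flow rate = 7.1163 L/hr.


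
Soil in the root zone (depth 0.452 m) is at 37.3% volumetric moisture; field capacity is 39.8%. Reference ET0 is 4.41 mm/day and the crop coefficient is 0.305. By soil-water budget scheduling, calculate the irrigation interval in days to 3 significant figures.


Approach: apply soil-water budget scheduling, SMD = (FC-theta)/100*depth*1000; ETc = ET0*Kc; interval = SMD/ETc.
Step 1 — soil moisture deficit:
  SMD = (39.8 - 37.3)/100 * 0.452 * 1000 = 11.300 mm
Step 2 — daily crop ET (ETc = ET0*Kc):
  ETc = 4.41 * 0.305 = 1.3451 mm/day
Step 3 — irrigation interval (SMD/ETc):
  interval = 11.300 / 1.3451 = 8.40 days
Therefore the irrigation interval = 8.40 days.


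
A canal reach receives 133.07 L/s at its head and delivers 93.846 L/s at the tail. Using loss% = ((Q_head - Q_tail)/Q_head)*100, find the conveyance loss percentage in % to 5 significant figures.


loss = ((133.07 - 93.846)/133.07)*100 = 29.476 %
Therefore the conveyance loss percentage = 29.476 %.


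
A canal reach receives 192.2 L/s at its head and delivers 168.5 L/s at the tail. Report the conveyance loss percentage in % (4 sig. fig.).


Approach: apply the conveyance loss ratio, loss% = ((Q_head - Q_tail)/Q_head)*100.
loss = ((192.2 - 168.5)/192.2)*100 = 12.33 %
Therefore the conveyance loss percentage = 12.33 %.


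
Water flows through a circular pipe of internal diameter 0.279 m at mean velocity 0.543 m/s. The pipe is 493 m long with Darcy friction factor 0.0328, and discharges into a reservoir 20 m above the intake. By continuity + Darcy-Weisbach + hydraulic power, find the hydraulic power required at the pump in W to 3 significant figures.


Approach: apply continuity + Darcy-Weisbach + hydraulic power, Q = A*v; hf = f*(L/D)*(v^2/(2g)); H = static + hf; P = rho*g*Q*H.
Step 1 — flow rate (continuity, Q = A*v):
  A = pi*(0.279/2)^2 = 0.061136 m^2
  Q = 0.061136 * 0.543 = 0.033197 m^3/s
Step 2 — friction head loss (Darcy-Weisbach):
  hf = 0.0328 * (493/0.279) * (0.543^2 / (2*9.81))
  hf = 0.87100 m
Step 3 — total head: H = 20 + 0.87100 = 20.871 m
Step 4 — hydraulic power (P = rho*g*Q*H):
  P = 1000 * 9.81 * 0.033197 * 20.871 = 6800 W
Therefore the hydraulic power required at the pump = 6800 W.


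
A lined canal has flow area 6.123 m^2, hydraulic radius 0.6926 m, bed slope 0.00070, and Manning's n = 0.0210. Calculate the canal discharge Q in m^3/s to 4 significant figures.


Approach: apply Manning's equation, Q = (1/n)*A*R^(2/3)*S^(1/2).
Q = (1/0.0210) * 6.123 * 0.6926^(2/3) * 0.00070^(1/2) = 6.039 m^3/s
Therefore the canal discharge Q = 6.039 m^3/s.


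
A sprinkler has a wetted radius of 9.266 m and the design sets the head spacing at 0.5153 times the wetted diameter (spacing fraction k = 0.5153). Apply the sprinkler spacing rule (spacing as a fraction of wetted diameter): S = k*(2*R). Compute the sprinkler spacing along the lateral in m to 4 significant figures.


S = 0.5153 * (2 * 9.266) = 9.550 m
Therefore the sprinkler spacing along the lateral = 9.550 m.


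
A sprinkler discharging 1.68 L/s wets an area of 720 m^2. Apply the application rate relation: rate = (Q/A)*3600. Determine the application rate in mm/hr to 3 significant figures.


rate = (1.68 / 720) * 3600 = 8.40 mm/hr
Therefore the application rate = 8.40 mm/hr.


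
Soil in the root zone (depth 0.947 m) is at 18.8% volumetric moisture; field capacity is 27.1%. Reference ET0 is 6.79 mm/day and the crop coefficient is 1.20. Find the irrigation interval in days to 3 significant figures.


Approach: apply soil-water budget scheduling, SMD = (FC-theta)/100*depth*1000; ETc = ET0*Kc; interval = SMD/ETc.
Step 1 — soil moisture deficit:
  SMD = (27.1 - 18.8)/100 * 0.947 * 1000 = 78.601 mm
Step 2 — daily crop ET (ETc = ET0*Kc):
  ETc = 6.79 * 1.20 = 8.1480 mm/day
Step 3 — irrigation interval (SMD/ETc):
  interval = 78.601 / 8.1480 = 9.65 days
Therefore the irrigation interval = 9.65 days.


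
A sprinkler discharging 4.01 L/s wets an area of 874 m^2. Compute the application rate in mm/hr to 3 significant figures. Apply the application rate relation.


Approach: apply the application rate relation, rate = (Q/A)*3600.
rate = (4.01 / 874) * 3600 = 16.5 mm/hr
Therefore the application rate = 16.5 mm/hr.


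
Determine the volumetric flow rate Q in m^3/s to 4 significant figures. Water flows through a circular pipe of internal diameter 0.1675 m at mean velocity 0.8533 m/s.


Approach: apply the continuity equation for pipe flow, Q = A * v with A = pi*(D/2)^2.
A = pi*(0.1675/2)^2 = 0.0220353 m^2
Q = 0.0220353 * 0.8533 = 0.01880 m^3/s
Therefore the volumetric flow rate Q = 0.01880 m^3/s.


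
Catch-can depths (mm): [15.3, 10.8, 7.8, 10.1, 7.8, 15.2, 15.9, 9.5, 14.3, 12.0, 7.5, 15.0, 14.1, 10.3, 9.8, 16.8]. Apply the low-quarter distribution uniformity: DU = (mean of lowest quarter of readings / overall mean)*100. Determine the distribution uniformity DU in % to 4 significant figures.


sorted lowest 4 of 16: [7.5, 7.8, 7.8, 9.5] -> mean = 8.15000 mm
overall mean = 12.0125 mm
DU = (8.15000/12.0125)*100 = 67.85 %
Therefore the distribution uniformity DU = 67.85 %.


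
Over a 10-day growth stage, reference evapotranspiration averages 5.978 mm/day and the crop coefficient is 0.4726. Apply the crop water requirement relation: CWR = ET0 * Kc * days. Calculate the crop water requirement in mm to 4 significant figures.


CWR = 5.978 * 0.4726 * 10 = 28.25 mm
Therefore the crop water requirement = 28.25 mm.


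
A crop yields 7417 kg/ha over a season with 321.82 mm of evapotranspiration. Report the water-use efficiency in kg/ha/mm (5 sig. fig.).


Approach: apply the water-use efficiency ratio, WUE = yield/ET.
WUE = 7417 / 321.82 = 23.047 kg/ha/mm
Therefore the water-use efficiency = 23.047 kg/ha/mm.


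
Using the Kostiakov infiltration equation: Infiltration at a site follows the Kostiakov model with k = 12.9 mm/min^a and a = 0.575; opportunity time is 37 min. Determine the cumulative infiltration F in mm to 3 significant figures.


Approach: apply the Kostiakov infiltration equation, F = k*t^a.
F = 12.9 * 37^0.575 = 103 mm
Therefore the cumulative infiltration F = 103 mm.


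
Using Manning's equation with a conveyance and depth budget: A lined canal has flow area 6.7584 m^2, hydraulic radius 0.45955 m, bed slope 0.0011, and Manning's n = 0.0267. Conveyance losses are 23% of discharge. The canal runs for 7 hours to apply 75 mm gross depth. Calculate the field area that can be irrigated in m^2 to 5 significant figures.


Approach: apply Manning's equation with a conveyance and depth budget, Q = (1/n)*A*R^(2/3)*S^(1/2); Q_field = Q*(1-loss); Area = Q_field*t/(d/1000).
Step 1 — canal discharge (Manning's equation):
  Q = (1/0.0267) * 6.7584 * 0.45955^(2/3) * 0.0011^(1/2) = 4.999395 m^3/s
Step 2 — delivered flow: Q_field = 4.999395*(1 - 23/100) = 3.849534 m^3/s
Step 3 — volume delivered: V = 3.849534 * 7*3600 = 97008.27 m^3
Step 4 — area served: A = V / (depth/1000) = 97008.27 / 0.075 = 1293400 m^2
Therefore the field area that can be irrigated = 1293400 m^2.


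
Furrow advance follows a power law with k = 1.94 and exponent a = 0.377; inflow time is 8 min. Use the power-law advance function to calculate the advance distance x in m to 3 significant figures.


Approach: apply the power-law advance function, x = k*t^a.
x = 1.94 * 8^0.377 = 4.25 m
Therefore the advance distance x = 4.25 m.


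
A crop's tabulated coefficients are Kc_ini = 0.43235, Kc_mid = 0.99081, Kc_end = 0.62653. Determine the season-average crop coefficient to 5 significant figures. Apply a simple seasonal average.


Approach: apply a simple seasonal average, Kc_avg = (Kc_ini + Kc_mid + Kc_end)/3.
Kc_avg = (0.43235 + 0.99081 + 0.62653)/3 = 0.68323
Therefore the season-average crop coefficient = 0.68323.


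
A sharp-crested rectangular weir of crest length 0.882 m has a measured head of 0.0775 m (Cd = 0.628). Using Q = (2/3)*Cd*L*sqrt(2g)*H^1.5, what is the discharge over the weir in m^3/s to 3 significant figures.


Q = (2/3)*0.628*0.882*sqrt(2*9.81)*0.0775^1.5 = 0.0353 m^3/s
Therefore the discharge over the weir = 0.0353 m^3/s.


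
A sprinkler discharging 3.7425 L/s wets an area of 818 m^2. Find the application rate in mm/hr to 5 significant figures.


Approach: apply the application rate relation, rate = (Q/A)*3600.
rate = (3.7425 / 818) * 3600 = 16.471 mm/hr
Therefore the application rate = 16.471 mm/hr.


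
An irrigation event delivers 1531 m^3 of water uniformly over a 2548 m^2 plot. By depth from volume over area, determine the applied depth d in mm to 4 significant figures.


Approach: apply depth from volume over area, d = (V/A)*1000.
d = (1531 / 2548) * 1000 = 600.9 mm
Therefore the applied depth d = 600.9 mm.


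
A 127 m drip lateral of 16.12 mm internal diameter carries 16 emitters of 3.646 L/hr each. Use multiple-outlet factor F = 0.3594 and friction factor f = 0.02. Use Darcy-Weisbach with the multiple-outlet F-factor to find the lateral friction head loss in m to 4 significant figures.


Approach: apply Darcy-Weisbach with the multiple-outlet F-factor, Q = n*q/(3600*1000) m^3/s; v = Q/A; hf = F*f*(L/D)*(v^2/(2g)).
Q = 16*3.646/(3600*1000) = 1.62044e-05 m^3/s
A = pi*(16.12e-3/2)^2 = 2.04089e-04 m^2, so v = Q/A = 0.0793988 m/s
hf = 0.3594*0.02*(127/0.01612)*(0.0793988^2/(2*9.81)) = 0.01820 m
Therefore the lateral friction head loss = 0.01820 m.


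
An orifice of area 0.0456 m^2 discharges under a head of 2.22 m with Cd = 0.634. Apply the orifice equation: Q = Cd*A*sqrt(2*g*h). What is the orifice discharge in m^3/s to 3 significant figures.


Q = 0.634 * 0.0456 * sqrt(2*9.81*2.22) = 0.191 m^3/s
Therefore the orifice discharge = 0.191 m^3/s.


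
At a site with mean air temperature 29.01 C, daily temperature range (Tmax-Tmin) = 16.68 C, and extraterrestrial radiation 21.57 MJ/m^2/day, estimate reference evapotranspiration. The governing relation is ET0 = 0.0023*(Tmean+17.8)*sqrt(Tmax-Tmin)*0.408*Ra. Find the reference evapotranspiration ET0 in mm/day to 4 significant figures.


ET0 = 0.0023*(29.01+17.8)*sqrt(16.68)*0.408*21.57 = 3.870 mm/day
Therefore the reference evapotranspiration ET0 = 3.870 mm/day.


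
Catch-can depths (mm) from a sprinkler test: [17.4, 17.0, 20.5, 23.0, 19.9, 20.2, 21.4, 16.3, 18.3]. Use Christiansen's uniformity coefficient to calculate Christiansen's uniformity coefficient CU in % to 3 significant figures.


Approach: apply Christiansen's uniformity coefficient, CU = (1 - mean_abs_deviation/mean)*100.
mean = 19.333 mm
mean |d_i - mean| = 1.8519 mm
CU = (1 - 1.8519/19.333)*100 = 90.4 %
Therefore Christiansen's uniformity coefficient CU = 90.4 %.


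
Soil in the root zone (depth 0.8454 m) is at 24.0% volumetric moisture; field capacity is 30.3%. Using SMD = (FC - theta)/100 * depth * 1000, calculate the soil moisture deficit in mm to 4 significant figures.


SMD = (30.3 - 24.0)/100 * 0.8454 * 1000 = 53.26 mm
Therefore the soil moisture deficit = 53.26 mm.


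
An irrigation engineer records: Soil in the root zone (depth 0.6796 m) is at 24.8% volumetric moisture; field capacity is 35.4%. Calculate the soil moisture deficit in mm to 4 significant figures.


Approach: apply the soil moisture deficit relation, SMD = (FC - theta)/100 * depth * 1000.
SMD = (35.4 - 24.8)/100 * 0.6796 * 1000 = 72.04 mm
Therefore the soil moisture deficit = 72.04 mm.


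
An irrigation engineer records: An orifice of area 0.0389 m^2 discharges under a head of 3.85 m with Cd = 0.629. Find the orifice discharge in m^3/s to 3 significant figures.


Approach: apply the orifice equation, Q = Cd*A*sqrt(2*g*h).
Q = 0.629 * 0.0389 * sqrt(2*9.81*3.85) = 0.213 m^3/s
Therefore the orifice discharge = 0.213 m^3/s.


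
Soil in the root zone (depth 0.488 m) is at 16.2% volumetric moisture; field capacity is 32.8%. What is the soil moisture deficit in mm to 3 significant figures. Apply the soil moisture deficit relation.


Approach: apply the soil moisture deficit relation, SMD = (FC - theta)/100 * depth * 1000.
SMD = (32.8 - 16.2)/100 * 0.488 * 1000 = 81.0 mm
Therefore the soil moisture deficit = 81.0 mm.


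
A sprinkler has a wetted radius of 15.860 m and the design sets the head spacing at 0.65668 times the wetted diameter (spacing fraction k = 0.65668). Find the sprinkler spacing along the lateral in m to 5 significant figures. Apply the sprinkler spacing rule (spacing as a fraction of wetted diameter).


Approach: apply the sprinkler spacing rule (spacing as a fraction of wetted diameter), S = k*(2*R).
S = 0.65668 * (2 * 15.860) = 20.830 m
Therefore the sprinkler spacing along the lateral = 20.830 m.


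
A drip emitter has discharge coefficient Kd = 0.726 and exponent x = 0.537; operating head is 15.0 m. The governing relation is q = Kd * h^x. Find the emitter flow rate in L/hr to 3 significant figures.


q = 0.726 * 15.0^0.537 = 3.11 L/hr
Therefore the emitter flow rate = 3.11 L/hr.


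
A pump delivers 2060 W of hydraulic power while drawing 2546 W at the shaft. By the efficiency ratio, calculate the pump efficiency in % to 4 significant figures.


Approach: apply the efficiency ratio, eta = (P_out/P_in)*100.
eta = (2060 / 2546) * 100 = 80.91 %
Therefore the pump efficiency = 80.91 %.


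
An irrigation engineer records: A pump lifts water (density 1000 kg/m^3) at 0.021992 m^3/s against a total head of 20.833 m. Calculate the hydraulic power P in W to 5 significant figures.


Approach: apply the hydraulic power relation, P = rho*g*Q*H.
P = 1000 * 9.81 * 0.021992 * 20.833 = 4494.5 W
Therefore the hydraulic power P = 4494.5 W.
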